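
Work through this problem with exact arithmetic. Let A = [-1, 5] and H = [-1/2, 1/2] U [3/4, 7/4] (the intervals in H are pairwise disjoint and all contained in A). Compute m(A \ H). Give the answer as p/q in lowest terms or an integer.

The ambient interval has length m(A) = 5 - (-1) = 6.
Since the holes are disjoint and sit inside A, by finite additivity
  m(H) = sum_i (b_i - a_i), and m(A \ H) = m(A) - m(H).
Computing the hole measures:
  m(H_1) = 1/2 - (-1/2) = 1.
  m(H_2) = 7/4 - 3/4 = 1.
Summed: m(H) = 1 + 1 = 2.
So m(A \ H) = 6 - 2 = 4.

4


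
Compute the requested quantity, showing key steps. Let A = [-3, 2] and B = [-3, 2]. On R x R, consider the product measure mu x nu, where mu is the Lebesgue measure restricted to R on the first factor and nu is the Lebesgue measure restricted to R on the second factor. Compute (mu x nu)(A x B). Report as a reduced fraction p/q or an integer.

For a measurable rectangle A x B, the product measure satisfies
  (mu x nu)(A x B) = mu(A) * nu(B).
  mu(A) = 5.
  nu(B) = 5.
  (mu x nu)(A x B) = 5 * 5 = 25.

25


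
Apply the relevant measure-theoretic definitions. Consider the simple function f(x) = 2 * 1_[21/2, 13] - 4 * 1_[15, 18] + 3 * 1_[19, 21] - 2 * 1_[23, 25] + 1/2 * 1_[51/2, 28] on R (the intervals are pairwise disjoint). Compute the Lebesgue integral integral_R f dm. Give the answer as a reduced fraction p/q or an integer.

For a simple function f = sum_i c_i * 1_{A_i} with disjoint A_i,
  integral f dm = sum_i c_i * m(A_i).
Lengths of the A_i:
  m(A_1) = 13 - 21/2 = 5/2.
  m(A_2) = 18 - 15 = 3.
  m(A_3) = 21 - 19 = 2.
  m(A_4) = 25 - 23 = 2.
  m(A_5) = 28 - 51/2 = 5/2.
Contributions c_i * m(A_i):
  (2) * (5/2) = 5.
  (-4) * (3) = -12.
  (3) * (2) = 6.
  (-2) * (2) = -4.
  (1/2) * (5/2) = 5/4.
Total: 5 - 12 + 6 - 4 + 5/4 = -15/4.

-15/4


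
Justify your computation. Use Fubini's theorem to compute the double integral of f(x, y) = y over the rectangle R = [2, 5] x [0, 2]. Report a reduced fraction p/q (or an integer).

f(x, y) is a tensor product of a function of x and a function of y, and both factors are bounded continuous (hence Lebesgue integrable) on the rectangle, so Fubini's theorem applies:
  integral_R f d(m x m) = (integral_a1^b1 1 dx) * (integral_a2^b2 y dy).
Inner integral in x: integral_{2}^{5} 1 dx = (5^1 - 2^1)/1
  = 3.
Inner integral in y: integral_{0}^{2} y dy = (2^2 - 0^2)/2
  = 2.
Product: (3) * (2) = 6.

6


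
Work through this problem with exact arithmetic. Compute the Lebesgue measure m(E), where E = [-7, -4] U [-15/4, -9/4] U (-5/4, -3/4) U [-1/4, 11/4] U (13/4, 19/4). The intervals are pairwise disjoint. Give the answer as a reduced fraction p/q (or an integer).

For pairwise disjoint intervals, m(union_i I_i) = sum_i m(I_i),
and m is invariant under swapping open/closed endpoints (single points have measure 0).
So m(E) = sum_i (b_i - a_i).
  I_1 has length -4 - (-7) = 3.
  I_2 has length -9/4 - (-15/4) = 3/2.
  I_3 has length -3/4 - (-5/4) = 1/2.
  I_4 has length 11/4 - (-1/4) = 3.
  I_5 has length 19/4 - 13/4 = 3/2.
Summing:
  m(E) = 3 + 3/2 + 1/2 + 3 + 3/2 = 19/2.

19/2


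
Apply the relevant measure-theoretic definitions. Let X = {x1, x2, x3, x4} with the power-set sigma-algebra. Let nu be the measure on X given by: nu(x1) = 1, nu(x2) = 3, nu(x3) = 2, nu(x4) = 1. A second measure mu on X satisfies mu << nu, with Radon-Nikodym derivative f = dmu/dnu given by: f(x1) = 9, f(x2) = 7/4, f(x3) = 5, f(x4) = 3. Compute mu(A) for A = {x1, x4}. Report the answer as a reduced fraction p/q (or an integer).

By the defining property of the Radon-Nikodym derivative, for every measurable set A,
  mu(A) = integral_A f dnu.
Since nu is a discrete measure concentrated on the atoms of X, the integral over A reduces to the sum
  mu(A) = sum_{x in A} f(x) * nu({x}).
Computing each term:
  x1: f(x1) * nu(x1) = 9 * 1 = 9.
  x4: f(x4) * nu(x4) = 3 * 1 = 3.
Summing: mu(A) = 9 + 3 = 12.

12


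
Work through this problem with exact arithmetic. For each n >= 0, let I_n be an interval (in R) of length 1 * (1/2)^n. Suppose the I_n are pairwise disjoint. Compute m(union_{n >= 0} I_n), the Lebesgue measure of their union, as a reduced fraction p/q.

By countable additivity of the Lebesgue measure on pairwise disjoint measurable sets,
  m(union_{n >= 0} I_n) = sum_{n >= 0} m(I_n) = sum_{n >= 0} a * r^n,
  with a = 1 and r = 1/2.
Since 0 < r = 1/2 < 1, the geometric series converges:
  sum_{n >= 0} a * r^n = a / (1 - r).
  = 1 / (1 - 1/2)
  = 1 / (1/2)
  = 2.

2


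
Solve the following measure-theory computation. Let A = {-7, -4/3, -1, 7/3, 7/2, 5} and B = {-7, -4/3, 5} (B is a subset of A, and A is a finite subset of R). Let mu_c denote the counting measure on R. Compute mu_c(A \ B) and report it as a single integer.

Counting measure assigns mu_c(E) = |E| (number of elements) when E is finite. For B subset A, A \ B is the set of elements of A not in B, so |A \ B| = |A| - |B|.
|A| = 6, |B| = 3, so mu_c(A \ B) = 6 - 3 = 3.

3


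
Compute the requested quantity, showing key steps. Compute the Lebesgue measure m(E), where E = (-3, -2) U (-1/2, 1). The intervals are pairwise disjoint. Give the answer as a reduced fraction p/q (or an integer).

For pairwise disjoint intervals, m(union_i I_i) = sum_i m(I_i),
and m is invariant under swapping open/closed endpoints (single points have measure 0).
So m(E) = sum_i (b_i - a_i).
  I_1 has length -2 - (-3) = 1.
  I_2 has length 1 - (-1/2) = 3/2.
Summing:
  m(E) = 1 + 3/2 = 5/2.

5/2


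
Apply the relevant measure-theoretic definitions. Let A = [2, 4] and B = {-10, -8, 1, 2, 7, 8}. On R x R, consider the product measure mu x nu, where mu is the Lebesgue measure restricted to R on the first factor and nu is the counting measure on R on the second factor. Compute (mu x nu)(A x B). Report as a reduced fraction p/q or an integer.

For a measurable rectangle A x B, the product measure satisfies
  (mu x nu)(A x B) = mu(A) * nu(B).
  mu(A) = 2.
  nu(B) = 6.
  (mu x nu)(A x B) = 2 * 6 = 12.

12


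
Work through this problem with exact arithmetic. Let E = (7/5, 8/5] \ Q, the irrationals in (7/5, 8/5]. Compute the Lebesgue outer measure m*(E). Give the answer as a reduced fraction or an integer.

The interval I = (7/5, 8/5] has m(I) = 8/5 - 7/5 = 1/5 (endpoints are measure-zero, so open/closed/half-open agree). Write I = (I cap Q) u (I \ Q). The rationals in I are countable, so m*(I cap Q) = 0 (cover each rational by intervals whose total length is arbitrarily small). By countable subadditivity m*(I) <= m*(I cap Q) + m*(I \ Q), hence m*(I \ Q) >= m(I) = 1/5. The reverse inequality m*(I \ Q) <= m*(I) = 1/5 is trivial since (I \ Q) is a subset of I. Therefore m*(I \ Q) = 1/5.

1/5


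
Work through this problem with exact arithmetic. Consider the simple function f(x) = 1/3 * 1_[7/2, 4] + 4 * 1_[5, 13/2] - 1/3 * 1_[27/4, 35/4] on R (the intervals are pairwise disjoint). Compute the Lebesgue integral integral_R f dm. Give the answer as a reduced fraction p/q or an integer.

For a simple function f = sum_i c_i * 1_{A_i} with disjoint A_i,
  integral f dm = sum_i c_i * m(A_i).
Lengths of the A_i:
  m(A_1) = 4 - 7/2 = 1/2.
  m(A_2) = 13/2 - 5 = 3/2.
  m(A_3) = 35/4 - 27/4 = 2.
Contributions c_i * m(A_i):
  (1/3) * (1/2) = 1/6.
  (4) * (3/2) = 6.
  (-1/3) * (2) = -2/3.
Total: 1/6 + 6 - 2/3 = 11/2.

11/2


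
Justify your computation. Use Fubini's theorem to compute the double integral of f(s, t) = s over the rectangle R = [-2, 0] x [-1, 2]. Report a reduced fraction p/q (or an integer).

f(s, t) is a tensor product of a function of s and a function of t, and both factors are bounded continuous (hence Lebesgue integrable) on the rectangle, so Fubini's theorem applies:
  integral_R f d(m x m) = (integral_a1^b1 s ds) * (integral_a2^b2 1 dt).
Inner integral in s: integral_{-2}^{0} s ds = (0^2 - (-2)^2)/2
  = -2.
Inner integral in t: integral_{-1}^{2} 1 dt = (2^1 - (-1)^1)/1
  = 3.
Product: (-2) * (3) = -6.

-6


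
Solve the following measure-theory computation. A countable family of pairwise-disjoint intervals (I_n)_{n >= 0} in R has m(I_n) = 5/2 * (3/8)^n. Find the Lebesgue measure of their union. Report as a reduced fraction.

By countable additivity of the Lebesgue measure on pairwise disjoint measurable sets,
  m(union_{n >= 0} I_n) = sum_{n >= 0} m(I_n) = sum_{n >= 0} a * r^n,
  with a = 5/2 and r = 3/8.
Since 0 < r = 3/8 < 1, the geometric series converges:
  sum_{n >= 0} a * r^n = a / (1 - r).
  = 5/2 / (1 - 3/8)
  = 5/2 / (5/8)
  = 4.

4


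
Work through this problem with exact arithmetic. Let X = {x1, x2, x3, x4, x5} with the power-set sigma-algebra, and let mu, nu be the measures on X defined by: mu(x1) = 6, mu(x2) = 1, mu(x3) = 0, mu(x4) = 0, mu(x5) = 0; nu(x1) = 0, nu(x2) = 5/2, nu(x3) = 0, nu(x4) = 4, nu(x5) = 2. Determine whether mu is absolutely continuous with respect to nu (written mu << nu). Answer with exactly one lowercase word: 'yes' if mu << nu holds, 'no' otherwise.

mu << nu means: every nu-null measurable set is also mu-null; equivalently, for every atom x, if nu({x}) = 0 then mu({x}) = 0.
Checking each atom:
  x1: nu = 0, mu = 6 > 0 -> violates mu << nu.
  x2: nu = 5/2 > 0 -> no constraint.
  x3: nu = 0, mu = 0 -> consistent with mu << nu.
  x4: nu = 4 > 0 -> no constraint.
  x5: nu = 2 > 0 -> no constraint.
The atom(s) x1 violate the condition (nu = 0 but mu > 0). Therefore mu is NOT absolutely continuous w.r.t. nu.

no


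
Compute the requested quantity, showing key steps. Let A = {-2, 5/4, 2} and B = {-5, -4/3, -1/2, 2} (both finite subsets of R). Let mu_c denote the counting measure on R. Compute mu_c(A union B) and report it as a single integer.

Counting measure on a finite set equals cardinality. By inclusion-exclusion, |A union B| = |A| + |B| - |A cap B|.
|A| = 3, |B| = 4, |A cap B| = 1.
So mu_c(A union B) = 3 + 4 - 1 = 6.

6


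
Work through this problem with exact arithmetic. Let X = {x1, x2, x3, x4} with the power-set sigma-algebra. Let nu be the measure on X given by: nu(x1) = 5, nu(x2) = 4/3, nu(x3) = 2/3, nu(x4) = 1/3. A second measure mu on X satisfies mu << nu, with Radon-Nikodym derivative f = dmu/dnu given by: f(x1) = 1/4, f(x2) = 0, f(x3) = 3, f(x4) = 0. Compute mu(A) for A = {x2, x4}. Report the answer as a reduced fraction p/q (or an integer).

By the defining property of the Radon-Nikodym derivative, for every measurable set A,
  mu(A) = integral_A f dnu.
Since nu is a discrete measure concentrated on the atoms of X, the integral over A reduces to the sum
  mu(A) = sum_{x in A} f(x) * nu({x}).
Computing each term:
  x2: f(x2) * nu(x2) = 0 * 4/3 = 0.
  x4: f(x4) * nu(x4) = 0 * 1/3 = 0.
Summing: mu(A) = 0 + 0 = 0.

0


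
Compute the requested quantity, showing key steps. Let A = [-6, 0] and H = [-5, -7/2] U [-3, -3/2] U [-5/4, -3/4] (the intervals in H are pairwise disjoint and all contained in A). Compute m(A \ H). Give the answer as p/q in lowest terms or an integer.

The ambient interval has length m(A) = 0 - (-6) = 6.
Since the holes are disjoint and sit inside A, by finite additivity
  m(H) = sum_i (b_i - a_i), and m(A \ H) = m(A) - m(H).
Computing the hole measures:
  m(H_1) = -7/2 - (-5) = 3/2.
  m(H_2) = -3/2 - (-3) = 3/2.
  m(H_3) = -3/4 - (-5/4) = 1/2.
Summed: m(H) = 3/2 + 3/2 + 1/2 = 7/2.
So m(A \ H) = 6 - 7/2 = 5/2.

5/2


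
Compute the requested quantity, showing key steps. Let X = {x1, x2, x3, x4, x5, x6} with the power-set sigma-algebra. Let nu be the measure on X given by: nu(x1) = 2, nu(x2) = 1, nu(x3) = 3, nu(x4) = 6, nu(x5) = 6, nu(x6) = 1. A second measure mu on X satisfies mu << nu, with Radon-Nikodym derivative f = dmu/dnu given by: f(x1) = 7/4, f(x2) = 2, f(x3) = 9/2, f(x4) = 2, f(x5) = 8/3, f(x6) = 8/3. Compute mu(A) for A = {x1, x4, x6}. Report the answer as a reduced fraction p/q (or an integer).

By the defining property of the Radon-Nikodym derivative, for every measurable set A,
  mu(A) = integral_A f dnu.
Since nu is a discrete measure concentrated on the atoms of X, the integral over A reduces to the sum
  mu(A) = sum_{x in A} f(x) * nu({x}).
Computing each term:
  x1: f(x1) * nu(x1) = 7/4 * 2 = 7/2.
  x4: f(x4) * nu(x4) = 2 * 6 = 12.
  x6: f(x6) * nu(x6) = 8/3 * 1 = 8/3.
Summing: mu(A) = 7/2 + 12 + 8/3 = 109/6.

109/6


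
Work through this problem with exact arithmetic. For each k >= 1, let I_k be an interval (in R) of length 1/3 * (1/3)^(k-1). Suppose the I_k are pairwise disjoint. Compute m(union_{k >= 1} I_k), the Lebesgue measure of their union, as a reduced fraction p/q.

By countable additivity of the Lebesgue measure on pairwise disjoint measurable sets,
  m(union_{k >= 1} I_k) = sum_{k >= 1} m(I_k) = sum_{k >= 1} a * r^(k-1),
  with a = 1/3 and r = 1/3.
Since 0 < r = 1/3 < 1, the geometric series converges:
  sum_{k >= 1} a * r^(k-1) = a / (1 - r).
  = 1/3 / (1 - 1/3)
  = 1/3 / (2/3)
  = 1/2.

1/2


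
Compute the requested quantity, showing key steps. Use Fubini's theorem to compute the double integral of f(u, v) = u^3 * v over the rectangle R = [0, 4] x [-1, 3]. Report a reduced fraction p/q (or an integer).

f(u, v) is a tensor product of a function of u and a function of v, and both factors are bounded continuous (hence Lebesgue integrable) on the rectangle, so Fubini's theorem applies:
  integral_R f d(m x m) = (integral_a1^b1 u^3 du) * (integral_a2^b2 v dv).
Inner integral in u: integral_{0}^{4} u^3 du = (4^4 - 0^4)/4
  = 64.
Inner integral in v: integral_{-1}^{3} v dv = (3^2 - (-1)^2)/2
  = 4.
Product: (64) * (4) = 256.

256


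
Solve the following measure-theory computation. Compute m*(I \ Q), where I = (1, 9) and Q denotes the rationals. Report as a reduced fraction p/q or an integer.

The interval I = (1, 9) has m(I) = 9 - 1 = 8 (endpoints are measure-zero, so open/closed/half-open agree). Write I = (I cap Q) u (I \ Q). The rationals in I are countable, so m*(I cap Q) = 0 (cover each rational by intervals whose total length is arbitrarily small). By countable subadditivity m*(I) <= m*(I cap Q) + m*(I \ Q), hence m*(I \ Q) >= m(I) = 8. The reverse inequality m*(I \ Q) <= m*(I) = 8 is trivial since (I \ Q) is a subset of I. Therefore m*(I \ Q) = 8.

8


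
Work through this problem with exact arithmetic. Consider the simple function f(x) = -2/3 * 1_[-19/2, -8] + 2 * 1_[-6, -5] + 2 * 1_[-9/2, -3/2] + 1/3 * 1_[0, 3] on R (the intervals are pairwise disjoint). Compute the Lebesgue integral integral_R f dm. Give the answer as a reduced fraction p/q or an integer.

For a simple function f = sum_i c_i * 1_{A_i} with disjoint A_i,
  integral f dm = sum_i c_i * m(A_i).
Lengths of the A_i:
  m(A_1) = -8 - (-19/2) = 3/2.
  m(A_2) = -5 - (-6) = 1.
  m(A_3) = -3/2 - (-9/2) = 3.
  m(A_4) = 3 - 0 = 3.
Contributions c_i * m(A_i):
  (-2/3) * (3/2) = -1.
  (2) * (1) = 2.
  (2) * (3) = 6.
  (1/3) * (3) = 1.
Total: -1 + 2 + 6 + 1 = 8.

8


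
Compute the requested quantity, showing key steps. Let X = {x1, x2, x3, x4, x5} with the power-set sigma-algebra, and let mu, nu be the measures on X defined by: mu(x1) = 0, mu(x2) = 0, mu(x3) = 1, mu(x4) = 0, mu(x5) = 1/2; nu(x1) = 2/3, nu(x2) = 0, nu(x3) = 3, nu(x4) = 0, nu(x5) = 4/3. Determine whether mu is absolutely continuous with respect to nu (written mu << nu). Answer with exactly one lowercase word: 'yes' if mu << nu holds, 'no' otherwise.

mu << nu means: every nu-null measurable set is also mu-null; equivalently, for every atom x, if nu({x}) = 0 then mu({x}) = 0.
Checking each atom:
  x1: nu = 2/3 > 0 -> no constraint.
  x2: nu = 0, mu = 0 -> consistent with mu << nu.
  x3: nu = 3 > 0 -> no constraint.
  x4: nu = 0, mu = 0 -> consistent with mu << nu.
  x5: nu = 4/3 > 0 -> no constraint.
No atom violates the condition. Therefore mu << nu.

yes


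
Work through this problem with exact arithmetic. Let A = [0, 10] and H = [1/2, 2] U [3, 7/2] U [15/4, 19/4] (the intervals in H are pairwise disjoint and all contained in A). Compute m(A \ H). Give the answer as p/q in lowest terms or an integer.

The ambient interval has length m(A) = 10 - 0 = 10.
Since the holes are disjoint and sit inside A, by finite additivity
  m(H) = sum_i (b_i - a_i), and m(A \ H) = m(A) - m(H).
Computing the hole measures:
  m(H_1) = 2 - 1/2 = 3/2.
  m(H_2) = 7/2 - 3 = 1/2.
  m(H_3) = 19/4 - 15/4 = 1.
Summed: m(H) = 3/2 + 1/2 + 1 = 3.
So m(A \ H) = 10 - 3 = 7.

7


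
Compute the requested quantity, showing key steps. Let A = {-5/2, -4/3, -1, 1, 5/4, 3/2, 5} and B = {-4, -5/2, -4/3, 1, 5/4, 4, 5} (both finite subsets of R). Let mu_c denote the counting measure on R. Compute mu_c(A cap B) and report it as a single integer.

Counting measure on a finite set equals cardinality. mu_c(A cap B) = |A cap B| (elements appearing in both).
Enumerating the elements of A that also lie in B gives 5 element(s).
So mu_c(A cap B) = 5.

5


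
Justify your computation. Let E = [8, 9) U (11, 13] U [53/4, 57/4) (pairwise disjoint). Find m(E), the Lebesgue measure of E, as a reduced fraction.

For pairwise disjoint intervals, m(union_i I_i) = sum_i m(I_i),
and m is invariant under swapping open/closed endpoints (single points have measure 0).
So m(E) = sum_i (b_i - a_i).
  I_1 has length 9 - 8 = 1.
  I_2 has length 13 - 11 = 2.
  I_3 has length 57/4 - 53/4 = 1.
Summing:
  m(E) = 1 + 2 + 1 = 4.

4


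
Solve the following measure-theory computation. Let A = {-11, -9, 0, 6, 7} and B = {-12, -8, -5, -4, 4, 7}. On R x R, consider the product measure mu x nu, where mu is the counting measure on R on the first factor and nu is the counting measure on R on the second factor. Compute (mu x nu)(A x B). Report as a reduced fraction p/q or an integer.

For a measurable rectangle A x B, the product measure satisfies
  (mu x nu)(A x B) = mu(A) * nu(B).
  mu(A) = 5.
  nu(B) = 6.
  (mu x nu)(A x B) = 5 * 6 = 30.

30


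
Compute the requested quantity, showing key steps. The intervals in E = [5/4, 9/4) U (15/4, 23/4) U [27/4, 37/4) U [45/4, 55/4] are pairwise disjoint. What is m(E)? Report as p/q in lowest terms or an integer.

For pairwise disjoint intervals, m(union_i I_i) = sum_i m(I_i),
and m is invariant under swapping open/closed endpoints (single points have measure 0).
So m(E) = sum_i (b_i - a_i).
  I_1 has length 9/4 - 5/4 = 1.
  I_2 has length 23/4 - 15/4 = 2.
  I_3 has length 37/4 - 27/4 = 5/2.
  I_4 has length 55/4 - 45/4 = 5/2.
Summing:
  m(E) = 1 + 2 + 5/2 + 5/2 = 8.

8


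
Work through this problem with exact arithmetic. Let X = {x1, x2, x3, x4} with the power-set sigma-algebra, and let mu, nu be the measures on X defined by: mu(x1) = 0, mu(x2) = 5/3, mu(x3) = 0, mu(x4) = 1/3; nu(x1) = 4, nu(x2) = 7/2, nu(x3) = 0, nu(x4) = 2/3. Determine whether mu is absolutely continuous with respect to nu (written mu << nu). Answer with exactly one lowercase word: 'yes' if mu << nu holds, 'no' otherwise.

mu << nu means: every nu-null measurable set is also mu-null; equivalently, for every atom x, if nu({x}) = 0 then mu({x}) = 0.
Checking each atom:
  x1: nu = 4 > 0 -> no constraint.
  x2: nu = 7/2 > 0 -> no constraint.
  x3: nu = 0, mu = 0 -> consistent with mu << nu.
  x4: nu = 2/3 > 0 -> no constraint.
No atom violates the condition. Therefore mu << nu.

yes


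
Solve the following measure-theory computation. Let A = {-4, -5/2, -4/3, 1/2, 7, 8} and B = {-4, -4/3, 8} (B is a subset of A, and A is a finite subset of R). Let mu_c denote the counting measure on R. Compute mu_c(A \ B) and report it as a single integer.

Counting measure assigns mu_c(E) = |E| (number of elements) when E is finite. For B subset A, A \ B is the set of elements of A not in B, so |A \ B| = |A| - |B|.
|A| = 6, |B| = 3, so mu_c(A \ B) = 6 - 3 = 3.

3


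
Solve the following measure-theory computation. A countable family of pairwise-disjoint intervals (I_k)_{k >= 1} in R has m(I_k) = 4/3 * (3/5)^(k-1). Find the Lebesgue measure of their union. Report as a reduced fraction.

By countable additivity of the Lebesgue measure on pairwise disjoint measurable sets,
  m(union_{k >= 1} I_k) = sum_{k >= 1} m(I_k) = sum_{k >= 1} a * r^(k-1),
  with a = 4/3 and r = 3/5.
Since 0 < r = 3/5 < 1, the geometric series converges:
  sum_{k >= 1} a * r^(k-1) = a / (1 - r).
  = 4/3 / (1 - 3/5)
  = 4/3 / (2/5)
  = 10/3.

10/3


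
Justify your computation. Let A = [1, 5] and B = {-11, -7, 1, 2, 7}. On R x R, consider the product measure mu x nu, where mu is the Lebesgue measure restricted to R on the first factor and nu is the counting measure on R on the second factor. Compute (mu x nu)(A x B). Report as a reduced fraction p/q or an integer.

For a measurable rectangle A x B, the product measure satisfies
  (mu x nu)(A x B) = mu(A) * nu(B).
  mu(A) = 4.
  nu(B) = 5.
  (mu x nu)(A x B) = 4 * 5 = 20.

20


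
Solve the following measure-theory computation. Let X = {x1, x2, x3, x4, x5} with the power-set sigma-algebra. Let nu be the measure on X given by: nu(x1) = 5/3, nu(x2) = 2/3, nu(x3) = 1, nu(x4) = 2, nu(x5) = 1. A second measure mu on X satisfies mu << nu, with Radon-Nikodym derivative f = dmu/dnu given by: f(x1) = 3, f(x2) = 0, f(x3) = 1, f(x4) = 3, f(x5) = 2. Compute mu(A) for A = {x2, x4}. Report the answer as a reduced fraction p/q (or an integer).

By the defining property of the Radon-Nikodym derivative, for every measurable set A,
  mu(A) = integral_A f dnu.
Since nu is a discrete measure concentrated on the atoms of X, the integral over A reduces to the sum
  mu(A) = sum_{x in A} f(x) * nu({x}).
Computing each term:
  x2: f(x2) * nu(x2) = 0 * 2/3 = 0.
  x4: f(x4) * nu(x4) = 3 * 2 = 6.
Summing: mu(A) = 0 + 6 = 6.

6


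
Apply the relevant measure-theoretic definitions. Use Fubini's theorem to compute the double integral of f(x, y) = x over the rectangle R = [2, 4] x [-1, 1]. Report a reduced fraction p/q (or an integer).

f(x, y) is a tensor product of a function of x and a function of y, and both factors are bounded continuous (hence Lebesgue integrable) on the rectangle, so Fubini's theorem applies:
  integral_R f d(m x m) = (integral_a1^b1 x dx) * (integral_a2^b2 1 dy).
Inner integral in x: integral_{2}^{4} x dx = (4^2 - 2^2)/2
  = 6.
Inner integral in y: integral_{-1}^{1} 1 dy = (1^1 - (-1)^1)/1
  = 2.
Product: (6) * (2) = 12.

12


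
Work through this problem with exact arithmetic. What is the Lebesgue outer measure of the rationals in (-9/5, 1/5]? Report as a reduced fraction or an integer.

E = Q cap (-9/5, 1/5] is a subset of Q, which is countable. Enumerate Q = {q_1, q_2, ...}; for any eps > 0, cover q_k by the open interval (q_k - eps/2^(k+1), q_k + eps/2^(k+1)), of length eps/2^k. The total cover length is sum_{k>=1} eps/2^k = eps. Hence m*(E) <= m*(Q) <= eps for every eps > 0, and since outer measure is non-negative, m*(E) = 0.

0


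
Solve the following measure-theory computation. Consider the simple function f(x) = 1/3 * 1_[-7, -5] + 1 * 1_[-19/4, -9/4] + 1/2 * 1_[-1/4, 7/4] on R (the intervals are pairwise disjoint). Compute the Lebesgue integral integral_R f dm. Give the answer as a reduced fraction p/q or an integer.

For a simple function f = sum_i c_i * 1_{A_i} with disjoint A_i,
  integral f dm = sum_i c_i * m(A_i).
Lengths of the A_i:
  m(A_1) = -5 - (-7) = 2.
  m(A_2) = -9/4 - (-19/4) = 5/2.
  m(A_3) = 7/4 - (-1/4) = 2.
Contributions c_i * m(A_i):
  (1/3) * (2) = 2/3.
  (1) * (5/2) = 5/2.
  (1/2) * (2) = 1.
Total: 2/3 + 5/2 + 1 = 25/6.

25/6


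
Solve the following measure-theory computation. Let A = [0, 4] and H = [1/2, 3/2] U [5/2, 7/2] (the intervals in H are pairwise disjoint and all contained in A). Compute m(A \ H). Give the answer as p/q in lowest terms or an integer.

The ambient interval has length m(A) = 4 - 0 = 4.
Since the holes are disjoint and sit inside A, by finite additivity
  m(H) = sum_i (b_i - a_i), and m(A \ H) = m(A) - m(H).
Computing the hole measures:
  m(H_1) = 3/2 - 1/2 = 1.
  m(H_2) = 7/2 - 5/2 = 1.
Summed: m(H) = 1 + 1 = 2.
So m(A \ H) = 4 - 2 = 2.

2


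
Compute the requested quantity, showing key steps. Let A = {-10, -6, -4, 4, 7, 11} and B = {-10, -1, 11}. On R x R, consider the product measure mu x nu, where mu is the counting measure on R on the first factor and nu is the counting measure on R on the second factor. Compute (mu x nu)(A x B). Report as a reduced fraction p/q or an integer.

For a measurable rectangle A x B, the product measure satisfies
  (mu x nu)(A x B) = mu(A) * nu(B).
  mu(A) = 6.
  nu(B) = 3.
  (mu x nu)(A x B) = 6 * 3 = 18.

18


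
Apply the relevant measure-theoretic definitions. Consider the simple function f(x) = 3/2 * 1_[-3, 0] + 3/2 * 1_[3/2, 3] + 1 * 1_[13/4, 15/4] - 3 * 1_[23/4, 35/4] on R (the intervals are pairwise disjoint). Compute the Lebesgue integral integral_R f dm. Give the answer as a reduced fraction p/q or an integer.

For a simple function f = sum_i c_i * 1_{A_i} with disjoint A_i,
  integral f dm = sum_i c_i * m(A_i).
Lengths of the A_i:
  m(A_1) = 0 - (-3) = 3.
  m(A_2) = 3 - 3/2 = 3/2.
  m(A_3) = 15/4 - 13/4 = 1/2.
  m(A_4) = 35/4 - 23/4 = 3.
Contributions c_i * m(A_i):
  (3/2) * (3) = 9/2.
  (3/2) * (3/2) = 9/4.
  (1) * (1/2) = 1/2.
  (-3) * (3) = -9.
Total: 9/2 + 9/4 + 1/2 - 9 = -7/4.

-7/4


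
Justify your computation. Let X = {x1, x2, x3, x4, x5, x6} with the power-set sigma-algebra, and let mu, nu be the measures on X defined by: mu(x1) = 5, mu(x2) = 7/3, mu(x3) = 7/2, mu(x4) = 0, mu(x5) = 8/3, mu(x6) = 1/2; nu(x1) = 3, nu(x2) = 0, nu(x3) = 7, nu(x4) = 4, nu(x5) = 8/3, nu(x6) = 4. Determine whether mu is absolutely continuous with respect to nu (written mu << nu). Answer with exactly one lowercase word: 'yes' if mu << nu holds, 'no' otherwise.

mu << nu means: every nu-null measurable set is also mu-null; equivalently, for every atom x, if nu({x}) = 0 then mu({x}) = 0.
Checking each atom:
  x1: nu = 3 > 0 -> no constraint.
  x2: nu = 0, mu = 7/3 > 0 -> violates mu << nu.
  x3: nu = 7 > 0 -> no constraint.
  x4: nu = 4 > 0 -> no constraint.
  x5: nu = 8/3 > 0 -> no constraint.
  x6: nu = 4 > 0 -> no constraint.
The atom(s) x2 violate the condition (nu = 0 but mu > 0). Therefore mu is NOT absolutely continuous w.r.t. nu.

no


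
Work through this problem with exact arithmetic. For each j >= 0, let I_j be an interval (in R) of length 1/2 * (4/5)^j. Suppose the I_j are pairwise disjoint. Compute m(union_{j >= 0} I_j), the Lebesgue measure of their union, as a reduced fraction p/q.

By countable additivity of the Lebesgue measure on pairwise disjoint measurable sets,
  m(union_{j >= 0} I_j) = sum_{j >= 0} m(I_j) = sum_{j >= 0} a * r^j,
  with a = 1/2 and r = 4/5.
Since 0 < r = 4/5 < 1, the geometric series converges:
  sum_{j >= 0} a * r^j = a / (1 - r).
  = 1/2 / (1 - 4/5)
  = 1/2 / (1/5)
  = 5/2.

5/2


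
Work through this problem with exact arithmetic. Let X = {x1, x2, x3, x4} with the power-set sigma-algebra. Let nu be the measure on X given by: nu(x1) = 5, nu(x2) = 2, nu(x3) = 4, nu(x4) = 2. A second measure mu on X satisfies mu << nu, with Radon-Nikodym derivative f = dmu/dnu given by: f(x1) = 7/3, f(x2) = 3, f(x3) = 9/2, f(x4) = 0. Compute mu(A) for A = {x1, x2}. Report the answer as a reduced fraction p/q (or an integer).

By the defining property of the Radon-Nikodym derivative, for every measurable set A,
  mu(A) = integral_A f dnu.
Since nu is a discrete measure concentrated on the atoms of X, the integral over A reduces to the sum
  mu(A) = sum_{x in A} f(x) * nu({x}).
Computing each term:
  x1: f(x1) * nu(x1) = 7/3 * 5 = 35/3.
  x2: f(x2) * nu(x2) = 3 * 2 = 6.
Summing: mu(A) = 35/3 + 6 = 53/3.

53/3


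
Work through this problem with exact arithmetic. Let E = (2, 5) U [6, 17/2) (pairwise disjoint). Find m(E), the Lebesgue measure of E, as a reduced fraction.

For pairwise disjoint intervals, m(union_i I_i) = sum_i m(I_i),
and m is invariant under swapping open/closed endpoints (single points have measure 0).
So m(E) = sum_i (b_i - a_i).
  I_1 has length 5 - 2 = 3.
  I_2 has length 17/2 - 6 = 5/2.
Summing:
  m(E) = 3 + 5/2 = 11/2.

11/2


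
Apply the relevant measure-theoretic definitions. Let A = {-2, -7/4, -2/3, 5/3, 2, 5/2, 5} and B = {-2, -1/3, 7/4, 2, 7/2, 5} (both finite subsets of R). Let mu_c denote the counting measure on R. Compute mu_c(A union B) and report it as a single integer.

Counting measure on a finite set equals cardinality. By inclusion-exclusion, |A union B| = |A| + |B| - |A cap B|.
|A| = 7, |B| = 6, |A cap B| = 3.
So mu_c(A union B) = 7 + 6 - 3 = 10.

10


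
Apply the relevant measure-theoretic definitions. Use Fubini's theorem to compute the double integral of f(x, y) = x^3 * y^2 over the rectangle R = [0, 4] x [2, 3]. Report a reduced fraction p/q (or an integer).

f(x, y) is a tensor product of a function of x and a function of y, and both factors are bounded continuous (hence Lebesgue integrable) on the rectangle, so Fubini's theorem applies:
  integral_R f d(m x m) = (integral_a1^b1 x^3 dx) * (integral_a2^b2 y^2 dy).
Inner integral in x: integral_{0}^{4} x^3 dx = (4^4 - 0^4)/4
  = 64.
Inner integral in y: integral_{2}^{3} y^2 dy = (3^3 - 2^3)/3
  = 19/3.
Product: (64) * (19/3) = 1216/3.

1216/3


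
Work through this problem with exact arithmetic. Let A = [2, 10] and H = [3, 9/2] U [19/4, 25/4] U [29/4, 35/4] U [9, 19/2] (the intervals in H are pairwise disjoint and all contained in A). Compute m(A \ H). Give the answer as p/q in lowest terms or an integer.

The ambient interval has length m(A) = 10 - 2 = 8.
Since the holes are disjoint and sit inside A, by finite additivity
  m(H) = sum_i (b_i - a_i), and m(A \ H) = m(A) - m(H).
Computing the hole measures:
  m(H_1) = 9/2 - 3 = 3/2.
  m(H_2) = 25/4 - 19/4 = 3/2.
  m(H_3) = 35/4 - 29/4 = 3/2.
  m(H_4) = 19/2 - 9 = 1/2.
Summed: m(H) = 3/2 + 3/2 + 3/2 + 1/2 = 5.
So m(A \ H) = 8 - 5 = 3.

3


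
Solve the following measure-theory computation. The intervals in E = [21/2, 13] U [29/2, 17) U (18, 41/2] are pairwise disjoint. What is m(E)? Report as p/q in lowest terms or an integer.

For pairwise disjoint intervals, m(union_i I_i) = sum_i m(I_i),
and m is invariant under swapping open/closed endpoints (single points have measure 0).
So m(E) = sum_i (b_i - a_i).
  I_1 has length 13 - 21/2 = 5/2.
  I_2 has length 17 - 29/2 = 5/2.
  I_3 has length 41/2 - 18 = 5/2.
Summing:
  m(E) = 5/2 + 5/2 + 5/2 = 15/2.

15/2


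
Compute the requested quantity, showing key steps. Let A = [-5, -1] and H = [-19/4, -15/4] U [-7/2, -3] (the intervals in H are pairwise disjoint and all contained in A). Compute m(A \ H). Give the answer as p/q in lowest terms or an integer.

The ambient interval has length m(A) = -1 - (-5) = 4.
Since the holes are disjoint and sit inside A, by finite additivity
  m(H) = sum_i (b_i - a_i), and m(A \ H) = m(A) - m(H).
Computing the hole measures:
  m(H_1) = -15/4 - (-19/4) = 1.
  m(H_2) = -3 - (-7/2) = 1/2.
Summed: m(H) = 1 + 1/2 = 3/2.
So m(A \ H) = 4 - 3/2 = 5/2.

5/2


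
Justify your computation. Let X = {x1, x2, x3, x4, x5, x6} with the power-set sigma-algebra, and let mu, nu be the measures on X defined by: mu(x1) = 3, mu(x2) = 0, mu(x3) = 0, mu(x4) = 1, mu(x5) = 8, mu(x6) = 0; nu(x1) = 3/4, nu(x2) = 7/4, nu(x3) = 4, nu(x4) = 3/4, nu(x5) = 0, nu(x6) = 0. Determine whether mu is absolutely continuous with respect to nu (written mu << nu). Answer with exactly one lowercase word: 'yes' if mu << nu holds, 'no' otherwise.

mu << nu means: every nu-null measurable set is also mu-null; equivalently, for every atom x, if nu({x}) = 0 then mu({x}) = 0.
Checking each atom:
  x1: nu = 3/4 > 0 -> no constraint.
  x2: nu = 7/4 > 0 -> no constraint.
  x3: nu = 4 > 0 -> no constraint.
  x4: nu = 3/4 > 0 -> no constraint.
  x5: nu = 0, mu = 8 > 0 -> violates mu << nu.
  x6: nu = 0, mu = 0 -> consistent with mu << nu.
The atom(s) x5 violate the condition (nu = 0 but mu > 0). Therefore mu is NOT absolutely continuous w.r.t. nu.

no


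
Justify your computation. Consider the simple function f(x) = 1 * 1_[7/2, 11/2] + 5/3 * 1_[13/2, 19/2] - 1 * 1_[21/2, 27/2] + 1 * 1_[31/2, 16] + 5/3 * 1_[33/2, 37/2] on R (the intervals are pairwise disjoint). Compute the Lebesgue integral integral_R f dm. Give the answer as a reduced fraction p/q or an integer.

For a simple function f = sum_i c_i * 1_{A_i} with disjoint A_i,
  integral f dm = sum_i c_i * m(A_i).
Lengths of the A_i:
  m(A_1) = 11/2 - 7/2 = 2.
  m(A_2) = 19/2 - 13/2 = 3.
  m(A_3) = 27/2 - 21/2 = 3.
  m(A_4) = 16 - 31/2 = 1/2.
  m(A_5) = 37/2 - 33/2 = 2.
Contributions c_i * m(A_i):
  (1) * (2) = 2.
  (5/3) * (3) = 5.
  (-1) * (3) = -3.
  (1) * (1/2) = 1/2.
  (5/3) * (2) = 10/3.
Total: 2 + 5 - 3 + 1/2 + 10/3 = 47/6.

47/6


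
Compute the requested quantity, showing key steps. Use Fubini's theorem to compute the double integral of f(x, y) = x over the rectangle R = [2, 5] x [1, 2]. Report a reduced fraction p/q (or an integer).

f(x, y) is a tensor product of a function of x and a function of y, and both factors are bounded continuous (hence Lebesgue integrable) on the rectangle, so Fubini's theorem applies:
  integral_R f d(m x m) = (integral_a1^b1 x dx) * (integral_a2^b2 1 dy).
Inner integral in x: integral_{2}^{5} x dx = (5^2 - 2^2)/2
  = 21/2.
Inner integral in y: integral_{1}^{2} 1 dy = (2^1 - 1^1)/1
  = 1.
Product: (21/2) * (1) = 21/2.

21/2


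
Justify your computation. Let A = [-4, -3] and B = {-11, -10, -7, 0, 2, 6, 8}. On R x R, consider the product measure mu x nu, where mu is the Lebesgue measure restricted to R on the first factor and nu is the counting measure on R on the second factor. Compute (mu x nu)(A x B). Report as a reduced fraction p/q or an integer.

For a measurable rectangle A x B, the product measure satisfies
  (mu x nu)(A x B) = mu(A) * nu(B).
  mu(A) = 1.
  nu(B) = 7.
  (mu x nu)(A x B) = 1 * 7 = 7.

7


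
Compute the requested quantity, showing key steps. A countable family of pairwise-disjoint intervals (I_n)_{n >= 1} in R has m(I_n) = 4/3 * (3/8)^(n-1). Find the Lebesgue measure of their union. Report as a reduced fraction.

By countable additivity of the Lebesgue measure on pairwise disjoint measurable sets,
  m(union_{n >= 1} I_n) = sum_{n >= 1} m(I_n) = sum_{n >= 1} a * r^(n-1),
  with a = 4/3 and r = 3/8.
Since 0 < r = 3/8 < 1, the geometric series converges:
  sum_{n >= 1} a * r^(n-1) = a / (1 - r).
  = 4/3 / (1 - 3/8)
  = 4/3 / (5/8)
  = 32/15.

32/15


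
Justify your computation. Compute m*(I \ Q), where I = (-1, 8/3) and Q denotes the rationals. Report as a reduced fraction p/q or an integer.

The interval I = (-1, 8/3) has m(I) = 8/3 - (-1) = 11/3 (endpoints are measure-zero, so open/closed/half-open agree). Write I = (I cap Q) u (I \ Q). The rationals in I are countable, so m*(I cap Q) = 0 (cover each rational by intervals whose total length is arbitrarily small). By countable subadditivity m*(I) <= m*(I cap Q) + m*(I \ Q), hence m*(I \ Q) >= m(I) = 11/3. The reverse inequality m*(I \ Q) <= m*(I) = 11/3 is trivial since (I \ Q) is a subset of I. Therefore m*(I \ Q) = 11/3.

11/3


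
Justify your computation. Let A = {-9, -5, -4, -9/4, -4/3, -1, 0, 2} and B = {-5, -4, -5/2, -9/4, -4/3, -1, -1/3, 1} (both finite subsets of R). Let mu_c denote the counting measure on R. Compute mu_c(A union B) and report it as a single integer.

Counting measure on a finite set equals cardinality. By inclusion-exclusion, |A union B| = |A| + |B| - |A cap B|.
|A| = 8, |B| = 8, |A cap B| = 5.
So mu_c(A union B) = 8 + 8 - 5 = 11.

11


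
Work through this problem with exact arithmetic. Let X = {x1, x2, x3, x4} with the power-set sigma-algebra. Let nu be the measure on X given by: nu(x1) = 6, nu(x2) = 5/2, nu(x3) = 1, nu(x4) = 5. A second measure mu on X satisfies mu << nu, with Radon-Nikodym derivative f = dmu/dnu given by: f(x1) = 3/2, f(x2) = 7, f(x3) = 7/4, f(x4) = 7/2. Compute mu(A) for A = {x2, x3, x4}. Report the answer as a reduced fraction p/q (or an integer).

By the defining property of the Radon-Nikodym derivative, for every measurable set A,
  mu(A) = integral_A f dnu.
Since nu is a discrete measure concentrated on the atoms of X, the integral over A reduces to the sum
  mu(A) = sum_{x in A} f(x) * nu({x}).
Computing each term:
  x2: f(x2) * nu(x2) = 7 * 5/2 = 35/2.
  x3: f(x3) * nu(x3) = 7/4 * 1 = 7/4.
  x4: f(x4) * nu(x4) = 7/2 * 5 = 35/2.
Summing: mu(A) = 35/2 + 7/4 + 35/2 = 147/4.

147/4


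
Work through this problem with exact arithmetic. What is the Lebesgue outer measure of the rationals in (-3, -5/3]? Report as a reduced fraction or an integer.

E = Q cap (-3, -5/3] is a subset of Q, which is countable. Enumerate Q = {q_1, q_2, ...}; for any eps > 0, cover q_k by the open interval (q_k - eps/2^(k+1), q_k + eps/2^(k+1)), of length eps/2^k. The total cover length is sum_{k>=1} eps/2^k = eps. Hence m*(E) <= m*(Q) <= eps for every eps > 0, and since outer measure is non-negative, m*(E) = 0.

0


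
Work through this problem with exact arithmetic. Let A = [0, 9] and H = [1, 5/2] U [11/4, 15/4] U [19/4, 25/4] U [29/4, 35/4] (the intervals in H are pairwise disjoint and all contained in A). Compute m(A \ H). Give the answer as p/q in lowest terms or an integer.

The ambient interval has length m(A) = 9 - 0 = 9.
Since the holes are disjoint and sit inside A, by finite additivity
  m(H) = sum_i (b_i - a_i), and m(A \ H) = m(A) - m(H).
Computing the hole measures:
  m(H_1) = 5/2 - 1 = 3/2.
  m(H_2) = 15/4 - 11/4 = 1.
  m(H_3) = 25/4 - 19/4 = 3/2.
  m(H_4) = 35/4 - 29/4 = 3/2.
Summed: m(H) = 3/2 + 1 + 3/2 + 3/2 = 11/2.
So m(A \ H) = 9 - 11/2 = 7/2.

7/2


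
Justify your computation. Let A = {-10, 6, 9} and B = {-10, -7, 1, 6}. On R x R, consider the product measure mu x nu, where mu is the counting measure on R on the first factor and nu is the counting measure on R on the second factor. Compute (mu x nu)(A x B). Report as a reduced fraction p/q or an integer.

For a measurable rectangle A x B, the product measure satisfies
  (mu x nu)(A x B) = mu(A) * nu(B).
  mu(A) = 3.
  nu(B) = 4.
  (mu x nu)(A x B) = 3 * 4 = 12.

12


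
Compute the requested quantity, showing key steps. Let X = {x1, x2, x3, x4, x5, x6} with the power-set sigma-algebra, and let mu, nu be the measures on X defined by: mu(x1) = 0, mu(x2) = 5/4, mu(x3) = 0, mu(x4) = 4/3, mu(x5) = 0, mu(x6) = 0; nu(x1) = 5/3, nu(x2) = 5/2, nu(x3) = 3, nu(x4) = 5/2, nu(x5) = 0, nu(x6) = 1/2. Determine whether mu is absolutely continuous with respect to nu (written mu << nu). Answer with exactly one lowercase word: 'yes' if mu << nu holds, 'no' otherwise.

mu << nu means: every nu-null measurable set is also mu-null; equivalently, for every atom x, if nu({x}) = 0 then mu({x}) = 0.
Checking each atom:
  x1: nu = 5/3 > 0 -> no constraint.
  x2: nu = 5/2 > 0 -> no constraint.
  x3: nu = 3 > 0 -> no constraint.
  x4: nu = 5/2 > 0 -> no constraint.
  x5: nu = 0, mu = 0 -> consistent with mu << nu.
  x6: nu = 1/2 > 0 -> no constraint.
No atom violates the condition. Therefore mu << nu.

yes


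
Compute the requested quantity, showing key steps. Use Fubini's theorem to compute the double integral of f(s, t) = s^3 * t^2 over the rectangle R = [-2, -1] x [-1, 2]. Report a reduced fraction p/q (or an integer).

f(s, t) is a tensor product of a function of s and a function of t, and both factors are bounded continuous (hence Lebesgue integrable) on the rectangle, so Fubini's theorem applies:
  integral_R f d(m x m) = (integral_a1^b1 s^3 ds) * (integral_a2^b2 t^2 dt).
Inner integral in s: integral_{-2}^{-1} s^3 ds = ((-1)^4 - (-2)^4)/4
  = -15/4.
Inner integral in t: integral_{-1}^{2} t^2 dt = (2^3 - (-1)^3)/3
  = 3.
Product: (-15/4) * (3) = -45/4.

-45/4


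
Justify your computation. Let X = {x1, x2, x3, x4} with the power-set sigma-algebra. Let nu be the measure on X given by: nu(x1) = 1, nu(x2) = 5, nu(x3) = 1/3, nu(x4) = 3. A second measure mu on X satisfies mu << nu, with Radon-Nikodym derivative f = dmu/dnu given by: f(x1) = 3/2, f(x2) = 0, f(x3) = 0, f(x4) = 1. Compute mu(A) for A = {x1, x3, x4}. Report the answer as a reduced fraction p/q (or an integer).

By the defining property of the Radon-Nikodym derivative, for every measurable set A,
  mu(A) = integral_A f dnu.
Since nu is a discrete measure concentrated on the atoms of X, the integral over A reduces to the sum
  mu(A) = sum_{x in A} f(x) * nu({x}).
Computing each term:
  x1: f(x1) * nu(x1) = 3/2 * 1 = 3/2.
  x3: f(x3) * nu(x3) = 0 * 1/3 = 0.
  x4: f(x4) * nu(x4) = 1 * 3 = 3.
Summing: mu(A) = 3/2 + 0 + 3 = 9/2.

9/2
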